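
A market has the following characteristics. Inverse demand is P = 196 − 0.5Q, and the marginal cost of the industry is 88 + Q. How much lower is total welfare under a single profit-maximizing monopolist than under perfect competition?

TS falls by 243

Competitive equilibrium sets price equal to marginal cost: 196 − 0.5Q = 88 + Q, so Q = 72 and P = 160.
CS = ½·(196 − 160)·72 = 1296; PS = (160·72 − 88·72 − ½·1·72²) = 2592; TS = 3888.
A monopolist chooses Q where MR = MC. MR = 196 − Q; setting this equal to 88 + Q gives Q = 54 and P = 169.
CS = ½·(196 − 169)·54 = 729; PS = (169·54 − 88·54 − ½·1·54²) = 2916; TS = 3645.
Change in total welfare: 3645 − 3888 = −243.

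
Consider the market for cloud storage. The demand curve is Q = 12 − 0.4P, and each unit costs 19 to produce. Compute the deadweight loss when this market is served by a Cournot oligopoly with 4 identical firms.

DWL = 0.968

Inverting demand: P = 30 − 2.5Q.
Under competition P = MC = 19, so Q = (30 − 19)/2.5 = 4.4.
With 4 symmetric Cournot firms, each firm's FOC gives 30 − 12.5q = 19, so q = 0.88, Q = 4·0.88 = 3.52, and P = 21.2.
DWL is the triangle between Q = 3.52 and Q = 4.4: ½·(4.4 − 3.52)·(21.2 − 19) = 0.968.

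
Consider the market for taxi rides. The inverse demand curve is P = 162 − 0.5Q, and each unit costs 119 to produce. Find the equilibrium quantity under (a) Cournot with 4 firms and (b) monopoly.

In a 4-firm Cournot equilibrium, symmetry and the first-order condition give q = (162 − 119)/(2.5) = 17.2. So Q = 68.8 and P = 127.6.
A monopolist chooses Q where MR = MC. MR = 162 − Q; setting this equal to 119 gives Q = 43 and P = 140.5.

Cournot: Q = 68.8; Monopoly: Q = 43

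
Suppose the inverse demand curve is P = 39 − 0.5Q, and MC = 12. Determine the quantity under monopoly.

The monopolist equates marginal revenue to marginal cost: 39 − Q = 12, so Q = 27. From demand, P = 25.5.

Q = 27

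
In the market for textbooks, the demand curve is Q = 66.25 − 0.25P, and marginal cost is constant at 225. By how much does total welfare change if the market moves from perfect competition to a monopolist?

TS falls by 50

Inverting demand: P = 265 − 4Q.
Competitive firms price at marginal cost: P = 225, giving Q = 10.
CS = ½·(265 − 225)·10 = 200; PS = (225 − 225)·10 = 0; TS = 200.
The monopolist equates marginal revenue to marginal cost: 265 − 8Q = 225, so Q = 5. From demand, P = 245.
CS = ½·(265 − 245)·5 = 50; PS = (245 − 225)·5 = 100; TS = 150.
Change in total welfare: 150 − 200 = −50.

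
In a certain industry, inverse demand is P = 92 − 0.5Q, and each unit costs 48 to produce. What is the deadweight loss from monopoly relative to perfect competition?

Perfect competition: P = MC = 48, so 92 − 0.5Q = 48 and Q = 88.
Monopoly sets MR = MC: 92 − Q = 48 ⇒ Q = 44, P = 92 − 0.5·44 = 70.
DWL is the triangle between Q = 44 and Q = 88: ½·(88 − 44)·(70 − 48) = 484.

DWL = 484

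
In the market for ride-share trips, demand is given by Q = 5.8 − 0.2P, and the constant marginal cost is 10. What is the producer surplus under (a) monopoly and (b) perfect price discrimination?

Monopoly: PS = 18.05; Perfect PD: PS = 36.1

Inverting demand: P = 29 − 5Q.
The monopolist equates marginal revenue to marginal cost: 29 − 10Q = 10, so Q = 1.9. From demand, P = 19.5.
PS = (19.5 − 10)·1.9 = 18.05.
With perfect price discrimination, output is the efficient level Q = 3.8 (where demand meets MC), but every buyer pays their willingness to pay: CS = 0 and PS = total surplus.
PS = ½·(29 − 10)·3.8 = 36.1.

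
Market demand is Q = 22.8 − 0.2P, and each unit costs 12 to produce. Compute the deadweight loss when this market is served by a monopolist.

DWL = 260.1

Inverting demand: P = 114 − 5Q.
Under competition P = MC = 12, so Q = (114 − 12)/5 = 20.4.
The monopolist equates marginal revenue to marginal cost: 114 − 10Q = 12, so Q = 10.2. From demand, P = 63.
DWL is the triangle between Q = 10.2 and Q = 20.4: ½·(20.4 − 10.2)·(63 − 12) = 260.1.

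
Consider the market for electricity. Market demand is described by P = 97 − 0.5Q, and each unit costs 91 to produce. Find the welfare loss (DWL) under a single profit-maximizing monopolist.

Perfect competition: P = MC = 91, so 97 − 0.5Q = 91 and Q = 12.
Monopoly sets MR = MC: 97 − Q = 91 ⇒ Q = 6, P = 97 − 0.5·6 = 94.
DWL is the triangle between Q = 6 and Q = 12: ½·(12 − 6)·(94 − 91) = 9.

DWL = 9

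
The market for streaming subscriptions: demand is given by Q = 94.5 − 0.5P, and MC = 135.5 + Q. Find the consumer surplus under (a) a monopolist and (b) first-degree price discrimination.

Monopoly: CS = 114.49; Perfect PD: CS = 0

Inverting demand: P = 189 − 2Q.
The monopolist equates marginal revenue to marginal cost: 189 − 4Q = 135.5 + Q, so Q = 10.7. From demand, P = 167.6.
CS = ½·(189 − 167.6)·10.7 = 114.49.
A perfectly discriminating monopolist sells every unit with P(Q) ≥ MC(Q), so output equals the competitive quantity Q = 107/6. Each buyer pays their reservation price, so CS = 0 and the firm captures all surplus.
CS = 0.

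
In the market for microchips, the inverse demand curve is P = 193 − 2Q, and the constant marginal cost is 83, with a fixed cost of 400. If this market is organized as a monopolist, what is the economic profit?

A monopolist chooses Q where MR = MC. MR = 193 − 4Q; setting this equal to 83 gives Q = 27.5 and P = 138.
Profit = (138 − 83)·27.5 − 400 = 1112.5.

Profit = 1112.5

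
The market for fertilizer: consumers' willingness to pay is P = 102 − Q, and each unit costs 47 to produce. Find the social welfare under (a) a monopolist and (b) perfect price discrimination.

A monopolist chooses Q where MR = MC. MR = 102 − 2Q; setting this equal to 47 gives Q = 27.5 and P = 74.5.
CS = ½·(102 − 74.5)·27.5 = 378.125; PS = (74.5 − 47)·27.5 = 756.25; TS = 1134.375.
Under first-degree price discrimination the firm charges each unit its demand price and produces up to where P = MC, i.e. Q = 55. Consumer surplus is zero; producer surplus equals total surplus.
TS = 1512.5 (equal to competitive TS).

Monopoly: TS = 1134.375; Perfect PD: TS = 1512.5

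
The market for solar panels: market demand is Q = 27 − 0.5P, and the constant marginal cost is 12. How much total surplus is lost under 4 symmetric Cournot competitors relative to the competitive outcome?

DWL = 17.64

Inverting demand: P = 54 − 2Q.
Perfect competition: P = MC = 12, so 54 − 2Q = 12 and Q = 21.
With 4 symmetric Cournot firms, each firm's FOC gives 54 − 10q = 12, so q = 4.2, Q = 4·4.2 = 16.8, and P = 20.4.
DWL is the triangle between Q = 16.8 and Q = 21: ½·(21 − 16.8)·(20.4 − 12) = 17.64.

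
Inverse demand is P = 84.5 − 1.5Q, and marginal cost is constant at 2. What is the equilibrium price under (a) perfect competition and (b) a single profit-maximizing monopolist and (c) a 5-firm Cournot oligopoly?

Under competition P = MC = 2, so Q = (84.5 − 2)/1.5 = 55.
A monopolist chooses Q where MR = MC. MR = 84.5 − 3Q; setting this equal to 2 gives Q = 27.5 and P = 43.25.
With 5 symmetric Cournot firms, each firm's FOC gives 84.5 − 9q = 2, so q = 55/6, Q = 5·55/6 = 275/6, and P = 15.75.

Competition: P = 2; Monopoly: P = 43.25; Cournot: P = 15.75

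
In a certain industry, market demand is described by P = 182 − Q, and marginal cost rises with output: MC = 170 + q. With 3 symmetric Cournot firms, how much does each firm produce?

With 3 symmetric Cournot firms, each firm's FOC gives 182 − 4q = 170 + q, so q = 2.4, Q = 3·2.4 = 7.2, and P = 174.8.

q_i = 2.4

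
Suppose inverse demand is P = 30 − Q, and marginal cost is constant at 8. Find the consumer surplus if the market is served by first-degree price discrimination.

CS = 0

With perfect price discrimination, output is the efficient level Q = 22 (where demand meets MC), but every buyer pays their willingness to pay: CS = 0 and PS = total surplus.
CS = 0.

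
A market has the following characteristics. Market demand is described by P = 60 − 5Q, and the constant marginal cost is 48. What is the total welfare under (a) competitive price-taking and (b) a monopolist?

Competition: TS = 14.4; Monopoly: TS = 10.8

Perfect competition: P = MC = 48, so 60 − 5Q = 48 and Q = 2.4.
CS = ½·(60 − 48)·2.4 = 14.4; PS = (48 − 48)·2.4 = 0; TS = 14.4.
A monopolist chooses Q where MR = MC. MR = 60 − 10Q; setting this equal to 48 gives Q = 1.2 and P = 54.
CS = ½·(60 − 54)·1.2 = 3.6; PS = (54 − 48)·1.2 = 7.2; TS = 10.8.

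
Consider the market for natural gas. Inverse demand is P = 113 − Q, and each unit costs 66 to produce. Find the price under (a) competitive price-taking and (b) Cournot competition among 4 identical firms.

Competition: P = 66; Cournot: P = 75.4

Competitive firms price at marginal cost: P = 66, giving Q = 47.
Cournot with 4 identical firms: the symmetric best-response condition is 113 − 5q = 66. Each firm produces q = 9.4, total output Q = 37.6, price P = 75.4.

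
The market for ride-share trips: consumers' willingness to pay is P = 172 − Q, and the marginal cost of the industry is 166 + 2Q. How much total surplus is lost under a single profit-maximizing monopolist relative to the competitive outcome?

Competitive equilibrium sets price equal to marginal cost: 172 − Q = 166 + 2Q, so Q = 2 and P = 170.
The monopolist equates marginal revenue to marginal cost: 172 − 2Q = 166 + 2Q, so Q = 1.5. From demand, P = 170.5.
CS = ½·(172 − 170)·2 = 2; PS = (170·2 − 166·2 − ½·2·2²) = 4; TS = 6.
CS = ½·(172 − 170.5)·1.5 = 1.125; PS = (170.5·1.5 − 166·1.5 − ½·2·1.5²) = 4.5; TS = 5.625.
DWL = 6 − 5.625 = 0.375.

DWL = 0.375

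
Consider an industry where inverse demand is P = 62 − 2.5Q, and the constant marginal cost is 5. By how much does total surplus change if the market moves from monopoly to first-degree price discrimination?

TS rises by 162.45

The monopolist equates marginal revenue to marginal cost: 62 − 5Q = 5, so Q = 11.4. From demand, P = 33.5.
CS = ½·(62 − 33.5)·11.4 = 162.45; PS = (33.5 − 5)·11.4 = 324.9; TS = 487.35.
With perfect price discrimination, output is the efficient level Q = 22.8 (where demand meets MC), but every buyer pays their willingness to pay: CS = 0 and PS = total surplus.
TS = 649.8 (equal to competitive TS).
Change in total surplus: 649.8 − 487.35 = 162.45.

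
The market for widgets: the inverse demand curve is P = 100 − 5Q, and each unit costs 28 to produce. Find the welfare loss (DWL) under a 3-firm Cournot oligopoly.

Under competition P = MC = 28, so Q = (100 − 28)/5 = 14.4.
With 3 symmetric Cournot firms, each firm's FOC gives 100 − 20q = 28, so q = 3.6, Q = 3·3.6 = 10.8, and P = 46.
DWL is the triangle between Q = 10.8 and Q = 14.4: ½·(14.4 − 10.8)·(46 − 28) = 32.4.

DWL = 32.4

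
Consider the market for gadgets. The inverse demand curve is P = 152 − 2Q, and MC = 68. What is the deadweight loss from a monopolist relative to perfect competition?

DWL = 441

Under competition P = MC = 68, so Q = (152 − 68)/2 = 42.
A monopolist chooses Q where MR = MC. MR = 152 − 4Q; setting this equal to 68 gives Q = 21 and P = 110.
DWL is the triangle between Q = 21 and Q = 42: ½·(42 − 21)·(110 − 68) = 441.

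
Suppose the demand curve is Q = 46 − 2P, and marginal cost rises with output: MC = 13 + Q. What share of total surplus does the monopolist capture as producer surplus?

PS/TS = 0.8

Inverting demand: P = 23 − 0.5Q.
A monopolist chooses Q where MR = MC. MR = 23 − Q; setting this equal to 13 + Q gives Q = 5 and P = 20.5.
CS = ½·(23 − 20.5)·5 = 6.25.
PS = P·Q − VC(Q) = 20.5·5 − (13·5 + ½·1·5²) = 25.
Share captured = PS/TS = 25/31.25 = 0.8.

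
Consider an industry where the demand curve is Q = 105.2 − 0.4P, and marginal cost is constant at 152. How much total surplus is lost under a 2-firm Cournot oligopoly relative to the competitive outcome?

DWL = 273.8

Inverting demand: P = 263 − 2.5Q.
Competitive firms price at marginal cost: P = 152, giving Q = 44.4.
In a 2-firm Cournot equilibrium, symmetry and the first-order condition give q = (263 − 152)/(7.5) = 14.8. So Q = 29.6 and P = 189.
DWL is the triangle between Q = 29.6 and Q = 44.4: ½·(44.4 − 29.6)·(189 − 152) = 273.8.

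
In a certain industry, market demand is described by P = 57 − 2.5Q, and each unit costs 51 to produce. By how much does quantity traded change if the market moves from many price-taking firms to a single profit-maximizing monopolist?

Competitive firms price at marginal cost: P = 51, giving Q = 2.4.
Monopoly sets MR = MC: 57 − 5Q = 51 ⇒ Q = 1.2, P = 57 − 2.5·1.2 = 54.
Change in quantity traded: 1.2 − 2.4 = −1.2.

Q falls by 1.2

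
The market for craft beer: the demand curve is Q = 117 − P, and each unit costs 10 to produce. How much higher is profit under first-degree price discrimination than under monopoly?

Inverting demand: P = 117 − Q.
The monopolist equates marginal revenue to marginal cost: 117 − 2Q = 10, so Q = 53.5. From demand, P = 63.5.
Profit = (63.5 − 10)·53.5 = 2862.25.
With perfect price discrimination, output is the efficient level Q = 107 (where demand meets MC), but every buyer pays their willingness to pay: CS = 0 and PS = total surplus.
PS equals the full surplus area, 5724.5. Profit = 5724.5 = 5724.5.
Change in profit: 5724.5 − 2862.25 = 2862.25.

Profit rises by 2862.25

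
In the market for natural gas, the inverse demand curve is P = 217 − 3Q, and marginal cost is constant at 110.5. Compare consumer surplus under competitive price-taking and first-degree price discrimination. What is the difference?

CS falls by 1890.375

Under competition P = MC = 110.5, so Q = (217 − 110.5)/3 = 35.5.
CS = ½·(217 − 110.5)·35.5 = 1890.375.
A perfectly discriminating monopolist sells every unit with P(Q) ≥ MC(Q), so output equals the competitive quantity Q = 35.5. Each buyer pays their reservation price, so CS = 0 and the firm captures all surplus.
CS = 0.
Change in consumer surplus: 0 − 1890.375 = −1890.375.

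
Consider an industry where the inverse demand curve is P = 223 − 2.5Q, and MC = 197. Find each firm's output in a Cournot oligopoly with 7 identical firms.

With 7 symmetric Cournot firms, each firm's FOC gives 223 − 20q = 197, so q = 1.3, Q = 7·1.3 = 9.1, and P = 200.25.

q_i = 1.3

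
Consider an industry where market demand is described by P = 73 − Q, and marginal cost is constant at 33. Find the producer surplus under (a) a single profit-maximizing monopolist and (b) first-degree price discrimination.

Monopoly: PS = 400; Perfect PD: PS = 800

A monopolist chooses Q where MR = MC. MR = 73 − 2Q; setting this equal to 33 gives Q = 20 and P = 53.
PS = (53 − 33)·20 = 400.
With perfect price discrimination, output is the efficient level Q = 40 (where demand meets MC), but every buyer pays their willingness to pay: CS = 0 and PS = total surplus.
PS = ½·(73 − 33)·40 = 800.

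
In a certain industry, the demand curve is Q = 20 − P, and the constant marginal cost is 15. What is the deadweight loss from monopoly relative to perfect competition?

DWL = 3.125

Inverting demand: P = 20 − Q.
Under competition P = MC = 15, so Q = (20 − 15)/1 = 5.
Monopoly sets MR = MC: 20 − 2Q = 15 ⇒ Q = 2.5, P = 20 − 2.5 = 17.5.
DWL is the triangle between Q = 2.5 and Q = 5: ½·(5 − 2.5)·(17.5 − 15) = 3.125.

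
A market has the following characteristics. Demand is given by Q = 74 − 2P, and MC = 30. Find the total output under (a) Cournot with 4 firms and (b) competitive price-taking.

Inverting demand: P = 37 − 0.5Q.
With 4 symmetric Cournot firms, each firm's FOC gives 37 − 2.5q = 30, so q = 2.8, Q = 4·2.8 = 11.2, and P = 31.4.
Perfect competition: P = MC = 30, so 37 − 0.5Q = 30 and Q = 14.

Cournot: Q = 11.2; Competition: Q = 14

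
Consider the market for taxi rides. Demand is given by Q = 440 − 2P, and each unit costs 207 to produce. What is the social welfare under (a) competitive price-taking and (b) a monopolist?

Competition: TS = 169; Monopoly: TS = 126.75

Inverting demand: P = 220 − 0.5Q.
Under competition P = MC = 207, so Q = (220 − 207)/0.5 = 26.
CS = ½·(220 − 207)·26 = 169; PS = (207 − 207)·26 = 0; TS = 169.
Monopoly sets MR = MC: 220 − Q = 207 ⇒ Q = 13, P = 220 − 0.5·13 = 213.5.
CS = ½·(220 − 213.5)·13 = 42.25; PS = (213.5 − 207)·13 = 84.5; TS = 126.75.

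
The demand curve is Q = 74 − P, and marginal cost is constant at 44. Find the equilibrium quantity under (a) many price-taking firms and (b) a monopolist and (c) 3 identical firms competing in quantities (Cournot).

Competition: Q = 30; Monopoly: Q = 15; Cournot: Q = 22.5

Inverting demand: P = 74 − Q.
Competitive firms price at marginal cost: P = 44, giving Q = 30.
A monopolist chooses Q where MR = MC. MR = 74 − 2Q; setting this equal to 44 gives Q = 15 and P = 59.
With 3 symmetric Cournot firms, each firm's FOC gives 74 − 4q = 44, so q = 7.5, Q = 3·7.5 = 22.5, and P = 51.5.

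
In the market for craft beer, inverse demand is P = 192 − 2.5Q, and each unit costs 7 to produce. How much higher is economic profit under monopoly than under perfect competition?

π rises by 3422.5

Under competition P = MC = 7, so Q = (192 − 7)/2.5 = 74.
Profit = (7 − 7)·74 = 0.
Monopoly sets MR = MC: 192 − 5Q = 7 ⇒ Q = 37, P = 192 − 2.5·37 = 99.5.
Profit = (99.5 − 7)·37 = 3422.5.
Change in economic profit: 3422.5 − 0 = 3422.5.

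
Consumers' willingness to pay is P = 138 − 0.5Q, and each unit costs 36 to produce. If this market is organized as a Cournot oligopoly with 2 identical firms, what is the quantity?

Q = 136

Cournot with 2 identical firms: the symmetric best-response condition is 138 − 1.5q = 36. Each firm produces q = 68, total output Q = 136, price P = 70.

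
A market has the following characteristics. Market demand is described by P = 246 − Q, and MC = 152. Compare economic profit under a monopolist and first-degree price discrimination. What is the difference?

π rises by 2209

The monopolist equates marginal revenue to marginal cost: 246 − 2Q = 152, so Q = 47. From demand, P = 199.
Profit = (199 − 152)·47 = 2209.
With perfect price discrimination, output is the efficient level Q = 94 (where demand meets MC), but every buyer pays their willingness to pay: CS = 0 and PS = total surplus.
PS equals the full surplus area, 4418. Profit = 4418 = 4418.
Change in economic profit: 4418 − 2209 = 2209.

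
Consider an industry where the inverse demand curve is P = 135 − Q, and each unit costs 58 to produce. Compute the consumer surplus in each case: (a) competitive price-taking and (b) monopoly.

Under competition P = MC = 58, so Q = (135 − 58)/1 = 77.
CS = ½·(135 − 58)·77 = 2964.5.
A monopolist chooses Q where MR = MC. MR = 135 − 2Q; setting this equal to 58 gives Q = 38.5 and P = 96.5.
CS = ½·(135 − 96.5)·38.5 = 741.125.

Competition: CS = 2964.5; Monopoly: CS = 741.125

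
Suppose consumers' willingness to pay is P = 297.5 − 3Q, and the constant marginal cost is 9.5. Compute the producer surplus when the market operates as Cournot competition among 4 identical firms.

With 4 symmetric Cournot firms, each firm's FOC gives 297.5 − 15q = 9.5, so q = 19.2, Q = 4·19.2 = 76.8, and P = 67.1.
PS = (67.1 − 9.5)·76.8 = 4423.68.

PS = 4423.68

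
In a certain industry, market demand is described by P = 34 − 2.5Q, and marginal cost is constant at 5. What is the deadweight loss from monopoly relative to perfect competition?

DWL = 42.05

Under competition P = MC = 5, so Q = (34 − 5)/2.5 = 11.6.
A monopolist chooses Q where MR = MC. MR = 34 − 5Q; setting this equal to 5 gives Q = 5.8 and P = 19.5.
DWL is the triangle between Q = 5.8 and Q = 11.6: ½·(11.6 − 5.8)·(19.5 − 5) = 42.05.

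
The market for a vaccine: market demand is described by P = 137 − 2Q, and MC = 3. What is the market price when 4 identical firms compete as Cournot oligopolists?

In a 4-firm Cournot equilibrium, symmetry and the first-order condition give q = (137 − 3)/(10) = 13.4. So Q = 53.6 and P = 29.8.

P = 29.8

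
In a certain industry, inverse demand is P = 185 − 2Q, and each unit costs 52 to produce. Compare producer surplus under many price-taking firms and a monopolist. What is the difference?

Under competition P = MC = 52, so Q = (185 − 52)/2 = 66.5.
PS = (52 − 52)·66.5 = 0.
The monopolist equates marginal revenue to marginal cost: 185 − 4Q = 52, so Q = 33.25. From demand, P = 118.5.
PS = (118.5 − 52)·33.25 = 2211.125.
Change in producer surplus: 2211.125 − 0 = 2211.125.

PS rises by 2211.125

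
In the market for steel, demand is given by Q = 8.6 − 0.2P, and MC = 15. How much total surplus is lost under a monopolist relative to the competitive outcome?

DWL = 19.6

Inverting demand: P = 43 − 5Q.
Competitive firms price at marginal cost: P = 15, giving Q = 5.6.
The monopolist equates marginal revenue to marginal cost: 43 − 10Q = 15, so Q = 2.8. From demand, P = 29.
DWL is the triangle between Q = 2.8 and Q = 5.6: ½·(5.6 − 2.8)·(29 − 15) = 19.6.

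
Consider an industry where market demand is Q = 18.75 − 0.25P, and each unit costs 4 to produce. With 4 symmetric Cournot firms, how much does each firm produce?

Inverting demand: P = 75 − 4Q.
In a 4-firm Cournot equilibrium, symmetry and the first-order condition give q = (75 − 4)/(20) = 3.55. So Q = 14.2 and P = 18.2.

q_i = 3.55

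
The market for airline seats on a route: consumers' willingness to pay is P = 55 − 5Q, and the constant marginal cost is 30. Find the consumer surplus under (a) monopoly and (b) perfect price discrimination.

A monopolist chooses Q where MR = MC. MR = 55 − 10Q; setting this equal to 30 gives Q = 2.5 and P = 42.5.
CS = ½·(55 − 42.5)·2.5 = 15.625.
A perfectly discriminating monopolist sells every unit with P(Q) ≥ MC(Q), so output equals the competitive quantity Q = 5. Each buyer pays their reservation price, so CS = 0 and the firm captures all surplus.
CS = 0.

Monopoly: CS = 15.625; Perfect PD: CS = 0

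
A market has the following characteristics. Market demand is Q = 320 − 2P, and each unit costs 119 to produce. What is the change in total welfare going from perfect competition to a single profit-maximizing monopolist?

Total welfare falls by 420.25

Inverting demand: P = 160 − 0.5Q.
Competitive firms price at marginal cost: P = 119, giving Q = 82.
CS = ½·(160 − 119)·82 = 1681; PS = (119 − 119)·82 = 0; TS = 1681.
Monopoly sets MR = MC: 160 − Q = 119 ⇒ Q = 41, P = 160 − 0.5·41 = 139.5.
CS = ½·(160 − 139.5)·41 = 420.25; PS = (139.5 − 119)·41 = 840.5; TS = 1260.75.
Change in total welfare: 1260.75 − 1681 = −420.25.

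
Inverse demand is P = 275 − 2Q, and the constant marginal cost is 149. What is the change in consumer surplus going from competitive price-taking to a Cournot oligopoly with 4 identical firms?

CS falls by 1428.84

Under competition P = MC = 149, so Q = (275 − 149)/2 = 63.
CS = ½·(275 − 149)·63 = 3969.
In a 4-firm Cournot equilibrium, symmetry and the first-order condition give q = (275 − 149)/(10) = 12.6. So Q = 50.4 and P = 174.2.
CS = ½·(275 − 174.2)·50.4 = 2540.16.
Change in consumer surplus: 2540.16 − 3969 = −1428.84.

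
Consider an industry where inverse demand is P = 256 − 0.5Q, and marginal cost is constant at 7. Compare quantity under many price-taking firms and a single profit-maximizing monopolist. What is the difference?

Competitive firms price at marginal cost: P = 7, giving Q = 498.
Monopoly sets MR = MC: 256 − Q = 7 ⇒ Q = 249, P = 256 − 0.5·249 = 131.5.
Change in quantity: 249 − 498 = −249.

Quantity falls by 249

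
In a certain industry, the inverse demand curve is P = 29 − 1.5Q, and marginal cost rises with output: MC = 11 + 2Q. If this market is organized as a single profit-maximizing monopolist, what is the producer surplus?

The monopolist equates marginal revenue to marginal cost: 29 − 3Q = 11 + 2Q, so Q = 3.6. From demand, P = 23.6.
PS = P·Q − VC(Q) = 23.6·3.6 − (11·3.6 + ½·2·3.6²) = 32.4.

PS = 32.4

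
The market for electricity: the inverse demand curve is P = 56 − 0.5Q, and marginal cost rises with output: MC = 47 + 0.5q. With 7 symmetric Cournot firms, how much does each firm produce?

q_i = 2

In a 7-firm Cournot equilibrium, symmetry and the first-order condition give q = (56 − 47)/(4.5) = 2. So Q = 14 and P = 49.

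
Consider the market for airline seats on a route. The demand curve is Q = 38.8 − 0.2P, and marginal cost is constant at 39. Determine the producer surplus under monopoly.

PS = 1201.25

Inverting demand: P = 194 − 5Q.
A monopolist chooses Q where MR = MC. MR = 194 − 10Q; setting this equal to 39 gives Q = 15.5 and P = 116.5.
PS = (116.5 − 39)·15.5 = 1201.25.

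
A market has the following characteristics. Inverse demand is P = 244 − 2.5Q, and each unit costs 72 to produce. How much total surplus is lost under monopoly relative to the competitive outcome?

DWL = 1479.2

Under competition P = MC = 72, so Q = (244 − 72)/2.5 = 68.8.
The monopolist equates marginal revenue to marginal cost: 244 − 5Q = 72, so Q = 34.4. From demand, P = 158.
DWL is the triangle between Q = 34.4 and Q = 68.8: ½·(68.8 − 34.4)·(158 − 72) = 1479.2.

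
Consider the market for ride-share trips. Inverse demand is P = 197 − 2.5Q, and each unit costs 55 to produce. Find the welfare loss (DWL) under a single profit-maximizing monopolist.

DWL = 1008.2

Perfect competition: P = MC = 55, so 197 − 2.5Q = 55 and Q = 56.8.
A monopolist chooses Q where MR = MC. MR = 197 − 5Q; setting this equal to 55 gives Q = 28.4 and P = 126.
DWL is the triangle between Q = 28.4 and Q = 56.8: ½·(56.8 − 28.4)·(126 − 55) = 1008.2.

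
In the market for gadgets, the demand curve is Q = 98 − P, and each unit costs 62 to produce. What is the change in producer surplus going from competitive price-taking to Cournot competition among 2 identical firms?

Producer surplus rises by 288

Inverting demand: P = 98 − Q.
Under competition P = MC = 62, so Q = (98 − 62)/1 = 36.
PS = (62 − 62)·36 = 0.
With 2 symmetric Cournot firms, each firm's FOC gives 98 − 3q = 62, so q = 12, Q = 2·12 = 24, and P = 74.
PS = (74 − 62)·24 = 288.
Change in producer surplus: 288 − 0 = 288.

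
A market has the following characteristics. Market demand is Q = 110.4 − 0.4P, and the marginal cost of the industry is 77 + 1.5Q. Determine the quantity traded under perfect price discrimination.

Q = 49.75

Inverting demand: P = 276 − 2.5Q.
Under first-degree price discrimination the firm charges each unit its demand price and produces up to where P = MC, i.e. Q = 49.75. Consumer surplus is zero; producer surplus equals total surplus.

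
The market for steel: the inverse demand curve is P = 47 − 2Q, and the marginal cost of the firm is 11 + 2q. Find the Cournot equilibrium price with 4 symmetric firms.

P = 23

In a 4-firm Cournot equilibrium, symmetry and the first-order condition give q = (47 − 11)/(12) = 3. So Q = 12 and P = 23.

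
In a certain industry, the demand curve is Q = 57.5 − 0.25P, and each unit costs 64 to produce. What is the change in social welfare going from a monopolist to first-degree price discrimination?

TS rises by 861.125

Inverting demand: P = 230 − 4Q.
The monopolist equates marginal revenue to marginal cost: 230 − 8Q = 64, so Q = 20.75. From demand, P = 147.
CS = ½·(230 − 147)·20.75 = 861.125; PS = (147 − 64)·20.75 = 1722.25; TS = 2583.375.
Under first-degree price discrimination the firm charges each unit its demand price and produces up to where P = MC, i.e. Q = 41.5. Consumer surplus is zero; producer surplus equals total surplus.
TS = 3444.5 (equal to competitive TS).
Change in social welfare: 3444.5 − 2583.375 = 861.125.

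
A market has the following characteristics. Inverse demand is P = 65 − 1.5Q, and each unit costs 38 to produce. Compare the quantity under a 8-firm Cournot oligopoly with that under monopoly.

Cournot with 8 identical firms: the symmetric best-response condition is 65 − 13.5q = 38. Each firm produces q = 2, total output Q = 16, price P = 41.
Monopoly sets MR = MC: 65 − 3Q = 38 ⇒ Q = 9, P = 65 − 1.5·9 = 51.5.

Cournot: Q = 16; Monopoly: Q = 9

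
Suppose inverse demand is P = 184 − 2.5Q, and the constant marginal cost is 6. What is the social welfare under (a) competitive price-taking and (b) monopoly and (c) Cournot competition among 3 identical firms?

Competition: TS = 6336.8; Monopoly: TS = 4752.6; Cournot: TS = 5940.75

Perfect competition: P = MC = 6, so 184 − 2.5Q = 6 and Q = 71.2.
CS = ½·(184 − 6)·71.2 = 6336.8; PS = (6 − 6)·71.2 = 0; TS = 6336.8.
The monopolist equates marginal revenue to marginal cost: 184 − 5Q = 6, so Q = 35.6. From demand, P = 95.
CS = ½·(184 − 95)·35.6 = 1584.2; PS = (95 − 6)·35.6 = 3168.4; TS = 4752.6.
With 3 symmetric Cournot firms, each firm's FOC gives 184 − 10q = 6, so q = 17.8, Q = 3·17.8 = 53.4, and P = 50.5.
CS = ½·(184 − 50.5)·53.4 = 3564.45; PS = (50.5 − 6)·53.4 = 2376.3; TS = 5940.75.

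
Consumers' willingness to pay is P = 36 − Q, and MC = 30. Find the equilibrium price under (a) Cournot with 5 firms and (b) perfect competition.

Cournot: P = 31; Competition: P = 30

In a 5-firm Cournot equilibrium, symmetry and the first-order condition give q = (36 − 30)/(6) = 1. So Q = 5 and P = 31.
Under competition P = MC = 30, so Q = (36 − 30)/1 = 6.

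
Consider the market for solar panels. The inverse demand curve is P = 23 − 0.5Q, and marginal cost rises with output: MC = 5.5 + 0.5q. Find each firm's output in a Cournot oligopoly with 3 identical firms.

With 3 symmetric Cournot firms, each firm's FOC gives 23 − 2q = 5.5 + 0.5q, so q = 7, Q = 3·7 = 21, and P = 12.5.

q_i = 7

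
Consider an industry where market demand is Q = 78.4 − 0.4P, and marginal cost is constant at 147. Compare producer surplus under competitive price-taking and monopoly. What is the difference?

Producer surplus rises by 240.1

Inverting demand: P = 196 − 2.5Q.
Perfect competition: P = MC = 147, so 196 − 2.5Q = 147 and Q = 19.6.
PS = (147 − 147)·19.6 = 0.
A monopolist chooses Q where MR = MC. MR = 196 − 5Q; setting this equal to 147 gives Q = 9.8 and P = 171.5.
PS = (171.5 − 147)·9.8 = 240.1.
Change in producer surplus: 240.1 − 0 = 240.1.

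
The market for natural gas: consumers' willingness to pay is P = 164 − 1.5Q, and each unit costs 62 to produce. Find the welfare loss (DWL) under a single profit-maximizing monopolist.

DWL = 867

Under competition P = MC = 62, so Q = (164 − 62)/1.5 = 68.
The monopolist equates marginal revenue to marginal cost: 164 − 3Q = 62, so Q = 34. From demand, P = 113.
DWL is the triangle between Q = 34 and Q = 68: ½·(68 − 34)·(113 − 62) = 867.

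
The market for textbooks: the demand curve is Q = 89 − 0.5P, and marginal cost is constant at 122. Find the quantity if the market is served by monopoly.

Inverting demand: P = 178 − 2Q.
Monopoly sets MR = MC: 178 − 4Q = 122 ⇒ Q = 14, P = 178 − 2·14 = 150.

Q = 14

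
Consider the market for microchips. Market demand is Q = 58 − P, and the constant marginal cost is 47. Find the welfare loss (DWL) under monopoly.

Inverting demand: P = 58 − Q.
Under competition P = MC = 47, so Q = (58 − 47)/1 = 11.
A monopolist chooses Q where MR = MC. MR = 58 − 2Q; setting this equal to 47 gives Q = 5.5 and P = 52.5.
DWL is the triangle between Q = 5.5 and Q = 11: ½·(11 − 5.5)·(52.5 − 47) = 15.125.

DWL = 15.125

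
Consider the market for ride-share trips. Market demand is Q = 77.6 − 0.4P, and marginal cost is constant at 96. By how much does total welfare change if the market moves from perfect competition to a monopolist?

Inverting demand: P = 194 − 2.5Q.
Competitive firms price at marginal cost: P = 96, giving Q = 39.2.
CS = ½·(194 − 96)·39.2 = 1920.8; PS = (96 − 96)·39.2 = 0; TS = 1920.8.
A monopolist chooses Q where MR = MC. MR = 194 − 5Q; setting this equal to 96 gives Q = 19.6 and P = 145.
CS = ½·(194 − 145)·19.6 = 480.2; PS = (145 − 96)·19.6 = 960.4; TS = 1440.6.
Change in total welfare: 1440.6 − 1920.8 = −480.2.

TS falls by 480.2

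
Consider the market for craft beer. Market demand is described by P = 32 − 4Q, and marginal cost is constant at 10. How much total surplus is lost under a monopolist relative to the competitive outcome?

DWL = 15.125

Perfect competition: P = MC = 10, so 32 − 4Q = 10 and Q = 5.5.
The monopolist equates marginal revenue to marginal cost: 32 − 8Q = 10, so Q = 2.75. From demand, P = 21.
DWL is the triangle between Q = 2.75 and Q = 5.5: ½·(5.5 − 2.75)·(21 − 10) = 15.125.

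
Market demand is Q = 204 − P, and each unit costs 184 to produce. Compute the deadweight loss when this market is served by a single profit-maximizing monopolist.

Inverting demand: P = 204 − Q.
Perfect competition: P = MC = 184, so 204 − Q = 184 and Q = 20.
A monopolist chooses Q where MR = MC. MR = 204 − 2Q; setting this equal to 184 gives Q = 10 and P = 194.
DWL is the triangle between Q = 10 and Q = 20: ½·(20 − 10)·(194 − 184) = 50.

DWL = 50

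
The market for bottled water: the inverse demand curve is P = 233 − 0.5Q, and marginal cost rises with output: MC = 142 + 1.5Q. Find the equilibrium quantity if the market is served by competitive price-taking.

Q = 45.5

Under competition P = MC: 233 − 0.5Q = 142 + 1.5Q ⇒ Q = 45.5, P = 210.25.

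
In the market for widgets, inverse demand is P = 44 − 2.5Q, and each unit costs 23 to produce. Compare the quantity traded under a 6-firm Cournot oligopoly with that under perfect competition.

With 6 symmetric Cournot firms, each firm's FOC gives 44 − 17.5q = 23, so q = 1.2, Q = 6·1.2 = 7.2, and P = 26.
Under competition P = MC = 23, so Q = (44 − 23)/2.5 = 8.4.

Cournot: Q = 7.2; Competition: Q = 8.4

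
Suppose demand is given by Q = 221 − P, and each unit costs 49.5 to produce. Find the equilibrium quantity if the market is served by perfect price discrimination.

Inverting demand: P = 221 − Q.
With perfect price discrimination, output is the efficient level Q = 171.5 (where demand meets MC), but every buyer pays their willingness to pay: CS = 0 and PS = total surplus.

Q = 171.5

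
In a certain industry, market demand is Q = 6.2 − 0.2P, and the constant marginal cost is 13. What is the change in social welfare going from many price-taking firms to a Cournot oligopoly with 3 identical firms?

TS falls by 2.025

Inverting demand: P = 31 − 5Q.
Under competition P = MC = 13, so Q = (31 − 13)/5 = 3.6.
CS = ½·(31 − 13)·3.6 = 32.4; PS = (13 − 13)·3.6 = 0; TS = 32.4.
With 3 symmetric Cournot firms, each firm's FOC gives 31 − 20q = 13, so q = 0.9, Q = 3·0.9 = 2.7, and P = 17.5.
CS = ½·(31 − 17.5)·2.7 = 18.225; PS = (17.5 − 13)·2.7 = 12.15; TS = 30.375.
Change in social welfare: 30.375 − 32.4 = −2.025.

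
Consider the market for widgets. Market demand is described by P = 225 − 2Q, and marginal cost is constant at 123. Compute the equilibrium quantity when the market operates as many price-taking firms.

Q = 51

Perfect competition: P = MC = 123, so 225 − 2Q = 123 and Q = 51.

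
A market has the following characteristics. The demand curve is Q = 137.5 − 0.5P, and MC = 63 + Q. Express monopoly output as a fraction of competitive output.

Inverting demand: P = 275 − 2Q.
The monopolist equates marginal revenue to marginal cost: 275 − 4Q = 63 + Q, so Q = 42.4. From demand, P = 190.2.
Competitive equilibrium sets price equal to marginal cost: 275 − 2Q = 63 + Q, so Q = 212/3 and P = 401/3.
Ratio Q_m/Q_c = 42.4/(212/3) = 0.6.

Q_m/Q_c = 0.6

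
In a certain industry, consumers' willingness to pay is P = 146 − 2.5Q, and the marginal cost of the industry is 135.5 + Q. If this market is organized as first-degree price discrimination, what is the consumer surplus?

With perfect price discrimination, output is the efficient level Q = 3 (where demand meets MC), but every buyer pays their willingness to pay: CS = 0 and PS = total surplus.
CS = 0.

CS = 0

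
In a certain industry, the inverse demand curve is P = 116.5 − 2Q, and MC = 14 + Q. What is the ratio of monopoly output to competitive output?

A monopolist chooses Q where MR = MC. MR = 116.5 − 4Q; setting this equal to 14 + Q gives Q = 20.5 and P = 75.5.
Under competition P = MC: 116.5 − 2Q = 14 + Q ⇒ Q = 205/6, P = 289/6.
Ratio Q_m/Q_c = 20.5/(205/6) = 0.6.

Q_m/Q_c = 0.6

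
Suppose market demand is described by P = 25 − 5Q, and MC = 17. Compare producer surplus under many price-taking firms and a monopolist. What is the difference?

Competitive firms price at marginal cost: P = 17, giving Q = 1.6.
PS = (17 − 17)·1.6 = 0.
The monopolist equates marginal revenue to marginal cost: 25 − 10Q = 17, so Q = 0.8. From demand, P = 21.
PS = (21 − 17)·0.8 = 3.2.
Change in producer surplus: 3.2 − 0 = 3.2.

PS rises by 3.2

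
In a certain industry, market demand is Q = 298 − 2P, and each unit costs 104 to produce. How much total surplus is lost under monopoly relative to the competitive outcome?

Inverting demand: P = 149 − 0.5Q.
Under competition P = MC = 104, so Q = (149 − 104)/0.5 = 90.
A monopolist chooses Q where MR = MC. MR = 149 − Q; setting this equal to 104 gives Q = 45 and P = 126.5.
DWL is the triangle between Q = 45 and Q = 90: ½·(90 − 45)·(126.5 − 104) = 506.25.

DWL = 506.25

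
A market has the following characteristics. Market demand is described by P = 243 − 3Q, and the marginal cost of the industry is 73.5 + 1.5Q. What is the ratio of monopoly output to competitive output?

Monopoly sets MR = MC: 243 − 6Q = 73.5 + 1.5Q ⇒ Q = 22.6, P = 243 − 3·22.6 = 175.2.
Competitive equilibrium sets price equal to marginal cost: 243 − 3Q = 73.5 + 1.5Q, so Q = 113/3 and P = 130.
Ratio Q_m/Q_c = 22.6/(113/3) = 0.6.

Q_m/Q_c = 0.6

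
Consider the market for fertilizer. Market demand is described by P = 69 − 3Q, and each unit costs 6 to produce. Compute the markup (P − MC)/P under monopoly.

Lerner index = 0.84

A monopolist chooses Q where MR = MC. MR = 69 − 6Q; setting this equal to 6 gives Q = 10.5 and P = 37.5.
Lerner index = (P − MC)/P = (37.5 − 6)/37.5 = 0.84.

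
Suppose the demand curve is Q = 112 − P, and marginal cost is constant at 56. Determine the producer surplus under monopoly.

PS = 784

Inverting demand: P = 112 − Q.
Monopoly sets MR = MC: 112 − 2Q = 56 ⇒ Q = 28, P = 112 − 28 = 84.
PS = (84 − 56)·28 = 784.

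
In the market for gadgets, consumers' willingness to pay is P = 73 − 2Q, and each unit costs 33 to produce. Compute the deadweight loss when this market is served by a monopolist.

Under competition P = MC = 33, so Q = (73 − 33)/2 = 20.
The monopolist equates marginal revenue to marginal cost: 73 − 4Q = 33, so Q = 10. From demand, P = 53.
DWL is the triangle between Q = 10 and Q = 20: ½·(20 − 10)·(53 − 33) = 100.

DWL = 100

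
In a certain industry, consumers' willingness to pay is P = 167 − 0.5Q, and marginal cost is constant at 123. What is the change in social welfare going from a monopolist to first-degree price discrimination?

TS rises by 484

Monopoly sets MR = MC: 167 − Q = 123 ⇒ Q = 44, P = 167 − 0.5·44 = 145.
CS = ½·(167 − 145)·44 = 484; PS = (145 − 123)·44 = 968; TS = 1452.
Under first-degree price discrimination the firm charges each unit its demand price and produces up to where P = MC, i.e. Q = 88. Consumer surplus is zero; producer surplus equals total surplus.
TS = 1936 (equal to competitive TS).
Change in social welfare: 1936 − 1452 = 484.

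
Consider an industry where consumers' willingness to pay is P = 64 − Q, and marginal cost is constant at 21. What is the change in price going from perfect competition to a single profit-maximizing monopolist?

Perfect competition: P = MC = 21, so 64 − Q = 21 and Q = 43.
The monopolist equates marginal revenue to marginal cost: 64 − 2Q = 21, so Q = 21.5. From demand, P = 42.5.
Change in price: 42.5 − 21 = 21.5.

P rises by 21.5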